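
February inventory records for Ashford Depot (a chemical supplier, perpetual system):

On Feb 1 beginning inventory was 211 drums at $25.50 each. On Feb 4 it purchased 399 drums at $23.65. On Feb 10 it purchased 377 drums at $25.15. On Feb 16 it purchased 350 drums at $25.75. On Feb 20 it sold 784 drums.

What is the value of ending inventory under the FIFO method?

Feb 20, 784 sold [FIFO — oldest first]: 211 @ $25.50 + 399 @ $23.65 + 174 @ $25.15 = $19,192.95
Ending inventory: 203 @ $25.15 + 350 @ $25.75 = $14,117.95

Ending inventory = $14,117.95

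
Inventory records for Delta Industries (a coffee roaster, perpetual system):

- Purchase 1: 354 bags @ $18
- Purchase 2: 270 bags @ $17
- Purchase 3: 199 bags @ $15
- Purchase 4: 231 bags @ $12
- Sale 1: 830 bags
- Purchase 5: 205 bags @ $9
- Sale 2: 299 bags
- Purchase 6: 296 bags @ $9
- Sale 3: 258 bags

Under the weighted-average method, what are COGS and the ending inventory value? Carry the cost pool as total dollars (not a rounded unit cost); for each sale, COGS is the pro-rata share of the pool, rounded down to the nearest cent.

After Purchase 1: 354 on hand, pool $6,372.00 (≈ $18.0000 each)
After Purchase 2: 624 on hand, pool $10,962.00 (≈ $17.5673 each)
After Purchase 3: 823 on hand, pool $13,947.00 (≈ $16.9465 each)
After Purchase 4: 1054 on hand, pool $16,719.00 (≈ $15.8624 each)
Sale 1, sell 830: 830/1054 × $16,719.00 → $13,165.81
After Purchase 5: 429 on hand, pool $5,398.19 (≈ $12.5832 each)
Sale 2, sell 299: 299/429 × $5,398.19 → $3,762.37
After Purchase 6: 426 on hand, pool $4,299.82 (≈ $10.0935 each)
Sale 3, sell 258: 258/426 × $4,299.82 → $2,604.11
Total COGS = $13,165.81 + $3,762.37 + $2,604.11 = $19,532.29
Ending inventory (cost pool remaining) = $1,695.71
Check: goods available $21,228.00 = COGS $19,532.29 + ending $1,695.71

COGS = $19,532.29; ending inventory = $1,695.71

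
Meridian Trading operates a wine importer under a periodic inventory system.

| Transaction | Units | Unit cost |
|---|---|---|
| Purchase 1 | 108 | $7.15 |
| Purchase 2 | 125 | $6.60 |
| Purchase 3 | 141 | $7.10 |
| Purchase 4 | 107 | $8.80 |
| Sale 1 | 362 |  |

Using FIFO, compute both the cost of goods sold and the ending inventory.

COGS = $2,513.10; ending inventory = $1,026.80

Sale 1 (362) [FIFO — oldest first]: 108 @ $7.15 + 125 @ $6.60 + 129 @ $7.10 = $2,513.10
Ending inventory: 12 @ $7.10 + 107 @ $8.80 = $1,026.80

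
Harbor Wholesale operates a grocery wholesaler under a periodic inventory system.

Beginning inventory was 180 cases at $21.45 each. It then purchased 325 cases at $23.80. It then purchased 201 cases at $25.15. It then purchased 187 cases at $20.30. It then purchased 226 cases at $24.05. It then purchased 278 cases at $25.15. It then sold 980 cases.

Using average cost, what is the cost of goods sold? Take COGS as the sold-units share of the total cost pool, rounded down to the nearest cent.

Sale 1, sell 980: 980/1397 × $32,874.25 → $23,061.39
Ending inventory (cost pool remaining) = $9,812.86
Check: goods available $32,874.25 = COGS $23,061.39 + ending $9,812.86

COGS = $23,061.39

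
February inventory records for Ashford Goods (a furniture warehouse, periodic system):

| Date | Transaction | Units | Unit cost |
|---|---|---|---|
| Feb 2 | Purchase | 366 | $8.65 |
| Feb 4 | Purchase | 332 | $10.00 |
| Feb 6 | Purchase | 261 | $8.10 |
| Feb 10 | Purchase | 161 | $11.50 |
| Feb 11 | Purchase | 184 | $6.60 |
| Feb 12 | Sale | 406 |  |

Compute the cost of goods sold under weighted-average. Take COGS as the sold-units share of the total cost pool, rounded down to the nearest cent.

Feb 12, sell 406: 406/1304 × $11,665.90 → $3,632.17
Ending inventory (cost pool remaining) = $8,033.73
Check: goods available $11,665.90 = COGS $3,632.17 + ending $8,033.73

COGS = $3,632.17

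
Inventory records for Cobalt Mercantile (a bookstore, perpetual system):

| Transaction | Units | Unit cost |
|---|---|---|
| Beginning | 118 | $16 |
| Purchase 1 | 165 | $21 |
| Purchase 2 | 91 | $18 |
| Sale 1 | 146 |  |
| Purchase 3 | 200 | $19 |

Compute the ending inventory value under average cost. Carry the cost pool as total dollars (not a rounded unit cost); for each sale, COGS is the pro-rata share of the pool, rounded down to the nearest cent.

After Beginning: 118 on hand, pool $1,888.00 (≈ $16.0000 each)
After Purchase 1: 283 on hand, pool $5,353.00 (≈ $18.9152 each)
After Purchase 2: 374 on hand, pool $6,991.00 (≈ $18.6925 each)
Sale 1, sell 146: 146/374 × $6,991.00 → $2,729.10
After Purchase 3: 428 on hand, pool $8,061.90 (≈ $18.8362 each)
Ending inventory (cost pool remaining) = $8,061.90

Ending inventory = $8,061.90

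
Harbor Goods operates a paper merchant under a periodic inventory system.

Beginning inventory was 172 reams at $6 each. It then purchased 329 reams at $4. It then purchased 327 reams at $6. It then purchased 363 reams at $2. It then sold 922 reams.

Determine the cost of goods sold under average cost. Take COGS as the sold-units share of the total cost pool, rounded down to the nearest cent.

COGS = $3,898.56

Sale 1, sell 922: 922/1191 × $5,036.00 → $3,898.56
Ending inventory (cost pool remaining) = $1,137.44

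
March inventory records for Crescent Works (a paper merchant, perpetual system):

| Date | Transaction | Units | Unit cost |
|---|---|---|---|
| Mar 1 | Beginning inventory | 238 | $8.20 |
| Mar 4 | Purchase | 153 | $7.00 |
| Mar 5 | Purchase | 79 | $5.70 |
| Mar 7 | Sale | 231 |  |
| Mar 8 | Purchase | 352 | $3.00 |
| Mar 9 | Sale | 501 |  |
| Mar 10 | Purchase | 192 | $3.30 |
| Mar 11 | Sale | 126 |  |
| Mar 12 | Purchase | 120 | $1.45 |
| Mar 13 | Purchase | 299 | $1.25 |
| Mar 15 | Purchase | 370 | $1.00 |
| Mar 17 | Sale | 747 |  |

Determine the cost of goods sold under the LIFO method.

COGS = $5,063.55

Mar 7, 231 sold [LIFO — newest first]: 79 @ $5.70 + 152 @ $7.00 = $1,514.30
Mar 9, 501 sold [LIFO — newest first]: 352 @ $3.00 + 1 @ $7.00 + 148 @ $8.20 = $2,276.60
Mar 11, 126 sold [LIFO — newest first]: 126 @ $3.30 = $415.80
Mar 17, 747 sold [LIFO — newest first]: 370 @ $1.00 + 299 @ $1.25 + 78 @ $1.45 = $856.85
Total COGS = $1,514.30 + $2,276.60 + $415.80 + $856.85 = $5,063.55
Ending inventory: 90 @ $8.20 + 66 @ $3.30 + 42 @ $1.45 = $1,016.70
Check: goods available $6,080.25 = COGS $5,063.55 + ending $1,016.70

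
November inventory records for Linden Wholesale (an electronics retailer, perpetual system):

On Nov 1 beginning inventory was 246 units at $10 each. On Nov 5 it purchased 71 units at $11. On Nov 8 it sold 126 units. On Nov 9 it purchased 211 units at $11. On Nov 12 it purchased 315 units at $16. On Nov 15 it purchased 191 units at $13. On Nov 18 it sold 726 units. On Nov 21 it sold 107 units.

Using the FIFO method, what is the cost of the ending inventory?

Nov 8, 126 sold [FIFO — oldest first]: 126 @ $10 = $1,260
Nov 18, 726 sold [FIFO — oldest first]: 120 @ $10 + 71 @ $11 + 211 @ $11 + 315 @ $16 + 9 @ $13 = $9,459
Nov 21, 107 sold [FIFO — oldest first]: 107 @ $13 = $1,391
Total COGS = $1,260 + $9,459 + $1,391 = $12,110
Ending inventory: 75 @ $13 = $975

Ending inventory = $975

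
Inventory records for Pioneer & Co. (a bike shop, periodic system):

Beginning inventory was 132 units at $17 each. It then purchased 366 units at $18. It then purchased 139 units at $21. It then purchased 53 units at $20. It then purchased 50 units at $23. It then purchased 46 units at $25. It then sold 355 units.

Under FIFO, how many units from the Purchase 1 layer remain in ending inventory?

Sale 1 (355) [FIFO — oldest first]: 132 @ $17 + 223 @ $18 = $6,258
Ending inventory: 143 @ $18 + 139 @ $21 + 53 @ $20 + 50 @ $23 + 46 @ $25 = $8,853

143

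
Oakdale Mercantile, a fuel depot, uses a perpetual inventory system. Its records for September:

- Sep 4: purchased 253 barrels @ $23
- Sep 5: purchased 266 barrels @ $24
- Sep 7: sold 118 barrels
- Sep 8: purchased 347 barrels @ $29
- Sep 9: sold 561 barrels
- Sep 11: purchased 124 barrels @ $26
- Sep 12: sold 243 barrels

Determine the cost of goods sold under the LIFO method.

Sep 7, 118 sold [LIFO — newest first]: 118 @ $24 = $2,832
Sep 9, 561 sold [LIFO — newest first]: 347 @ $29 + 148 @ $24 + 66 @ $23 = $15,133
Sep 12, 243 sold [LIFO — newest first]: 124 @ $26 + 119 @ $23 = $5,961
Total COGS = $2,832 + $15,133 + $5,961 = $23,926
Ending inventory: 68 @ $23 = $1,564

COGS = $23,926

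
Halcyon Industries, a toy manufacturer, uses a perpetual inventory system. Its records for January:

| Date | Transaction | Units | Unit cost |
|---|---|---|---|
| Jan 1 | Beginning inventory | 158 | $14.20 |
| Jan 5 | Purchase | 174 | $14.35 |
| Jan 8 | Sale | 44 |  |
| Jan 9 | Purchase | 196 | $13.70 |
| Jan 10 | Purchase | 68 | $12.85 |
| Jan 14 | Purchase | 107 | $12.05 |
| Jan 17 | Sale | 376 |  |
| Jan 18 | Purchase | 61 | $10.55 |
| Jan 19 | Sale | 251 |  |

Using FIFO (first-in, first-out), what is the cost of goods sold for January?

COGS = $9,203.25

Jan 8, 44 sold [FIFO — oldest first]: 44 @ $14.20 = $624.80
Jan 17, 376 sold [FIFO — oldest first]: 114 @ $14.20 + 174 @ $14.35 + 88 @ $13.70 = $5,321.30
Jan 19, 251 sold [FIFO — oldest first]: 108 @ $13.70 + 68 @ $12.85 + 75 @ $12.05 = $3,257.15
Total COGS = $624.80 + $5,321.30 + $3,257.15 = $9,203.25
Ending inventory: 32 @ $12.05 + 61 @ $10.55 = $1,029.15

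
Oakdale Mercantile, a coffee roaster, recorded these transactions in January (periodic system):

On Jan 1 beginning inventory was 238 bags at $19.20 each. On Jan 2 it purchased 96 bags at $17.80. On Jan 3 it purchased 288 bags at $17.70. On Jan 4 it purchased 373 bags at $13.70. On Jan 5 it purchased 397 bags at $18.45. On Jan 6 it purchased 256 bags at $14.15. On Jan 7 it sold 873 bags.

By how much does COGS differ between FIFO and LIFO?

$853.65

FIFO COGS: 238 @ $19.20 + 96 @ $17.80 + 288 @ $17.70 + 251 @ $13.70 = $14,814.70
LIFO COGS: 256 @ $14.15 + 397 @ $18.45 + 220 @ $13.70 = $13,961.05
Difference = |$14,814.70 − $13,961.05| = $853.65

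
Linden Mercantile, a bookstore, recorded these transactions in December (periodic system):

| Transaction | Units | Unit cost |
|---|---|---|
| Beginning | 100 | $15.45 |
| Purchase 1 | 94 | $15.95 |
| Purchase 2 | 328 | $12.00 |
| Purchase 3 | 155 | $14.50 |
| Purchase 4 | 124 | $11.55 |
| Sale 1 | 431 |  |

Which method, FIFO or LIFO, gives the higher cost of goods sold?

FIFO

FIFO COGS: 100 @ $15.45 + 94 @ $15.95 + 237 @ $12.00 = $5,888.30
LIFO COGS: 124 @ $11.55 + 155 @ $14.50 + 152 @ $12.00 = $5,503.70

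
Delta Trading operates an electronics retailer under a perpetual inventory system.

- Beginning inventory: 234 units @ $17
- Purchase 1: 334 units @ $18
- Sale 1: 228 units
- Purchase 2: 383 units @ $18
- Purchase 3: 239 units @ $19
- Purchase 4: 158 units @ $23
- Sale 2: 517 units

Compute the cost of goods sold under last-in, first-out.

COGS = $14,439

Sale 1 (228) [LIFO — newest first]: 228 @ $18 = $4,104
Sale 2 (517) [LIFO — newest first]: 158 @ $23 + 239 @ $19 + 120 @ $18 = $10,335
Total COGS = $4,104 + $10,335 = $14,439
Ending inventory: 234 @ $17 + 106 @ $18 + 263 @ $18 = $10,620
Check: goods available $25,059 = COGS $14,439 + ending $10,620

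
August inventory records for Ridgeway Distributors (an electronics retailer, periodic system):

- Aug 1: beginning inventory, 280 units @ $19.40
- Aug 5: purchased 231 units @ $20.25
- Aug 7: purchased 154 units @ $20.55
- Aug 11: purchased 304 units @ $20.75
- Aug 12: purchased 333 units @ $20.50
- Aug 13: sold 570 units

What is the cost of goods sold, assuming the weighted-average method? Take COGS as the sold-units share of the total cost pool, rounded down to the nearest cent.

COGS = $11,561.52

Aug 13, sell 570: 570/1302 × $26,408.95 → $11,561.52
Ending inventory (cost pool remaining) = $14,847.43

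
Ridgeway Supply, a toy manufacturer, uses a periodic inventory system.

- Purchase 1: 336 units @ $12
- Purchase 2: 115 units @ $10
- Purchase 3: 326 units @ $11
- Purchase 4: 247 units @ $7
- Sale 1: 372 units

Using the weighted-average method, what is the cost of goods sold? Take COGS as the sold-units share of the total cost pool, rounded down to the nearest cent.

COGS = $3,813.36

Sale 1, sell 372: 372/1024 × $10,497.00 → $3,813.36
Ending inventory (cost pool remaining) = $6,683.64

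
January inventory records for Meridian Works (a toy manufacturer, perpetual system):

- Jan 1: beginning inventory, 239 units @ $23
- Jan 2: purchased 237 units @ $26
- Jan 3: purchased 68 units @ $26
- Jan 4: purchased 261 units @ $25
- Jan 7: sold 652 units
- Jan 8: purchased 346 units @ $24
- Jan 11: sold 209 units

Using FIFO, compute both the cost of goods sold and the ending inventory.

Jan 7, 652 sold [FIFO — oldest first]: 239 @ $23 + 237 @ $26 + 68 @ $26 + 108 @ $25 = $16,127
Jan 11, 209 sold [FIFO — oldest first]: 153 @ $25 + 56 @ $24 = $5,169
Total COGS = $16,127 + $5,169 = $21,296
Ending inventory: 290 @ $24 = $6,960

COGS = $21,296; ending inventory = $6,960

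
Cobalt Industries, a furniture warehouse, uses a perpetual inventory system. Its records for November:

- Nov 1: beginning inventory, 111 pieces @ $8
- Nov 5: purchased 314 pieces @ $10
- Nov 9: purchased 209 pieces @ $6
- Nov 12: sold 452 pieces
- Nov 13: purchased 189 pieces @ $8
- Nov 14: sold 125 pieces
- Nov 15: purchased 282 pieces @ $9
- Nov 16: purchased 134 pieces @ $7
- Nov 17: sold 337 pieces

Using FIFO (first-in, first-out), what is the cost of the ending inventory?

Nov 12, 452 sold [FIFO — oldest first]: 111 @ $8 + 314 @ $10 + 27 @ $6 = $4,190
Nov 14, 125 sold [FIFO — oldest first]: 125 @ $6 = $750
Nov 17, 337 sold [FIFO — oldest first]: 57 @ $6 + 189 @ $8 + 91 @ $9 = $2,673
Total COGS = $4,190 + $750 + $2,673 = $7,613
Ending inventory: 191 @ $9 + 134 @ $7 = $2,657

Ending inventory = $2,657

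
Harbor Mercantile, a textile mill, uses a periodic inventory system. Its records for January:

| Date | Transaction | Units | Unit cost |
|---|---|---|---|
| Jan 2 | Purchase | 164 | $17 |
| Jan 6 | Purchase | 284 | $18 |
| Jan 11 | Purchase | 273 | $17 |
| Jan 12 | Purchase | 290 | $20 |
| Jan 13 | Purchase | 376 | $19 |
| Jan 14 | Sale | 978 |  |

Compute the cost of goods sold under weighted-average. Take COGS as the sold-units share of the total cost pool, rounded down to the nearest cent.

Jan 14, sell 978: 978/1387 × $25,485.00 → $17,969.95
Ending inventory (cost pool remaining) = $7,515.05
Check: goods available $25,485.00 = COGS $17,969.95 + ending $7,515.05

COGS = $17,969.95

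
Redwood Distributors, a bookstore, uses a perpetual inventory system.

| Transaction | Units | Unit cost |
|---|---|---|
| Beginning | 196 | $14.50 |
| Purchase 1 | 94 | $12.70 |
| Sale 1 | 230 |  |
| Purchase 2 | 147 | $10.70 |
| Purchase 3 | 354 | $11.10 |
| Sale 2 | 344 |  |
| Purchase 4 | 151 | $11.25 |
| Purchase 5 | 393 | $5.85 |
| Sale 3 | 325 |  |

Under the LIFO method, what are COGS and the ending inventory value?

COGS = $8,885.45; ending inventory = $4,650.45

Sale 1 (230) [LIFO — newest first]: 94 @ $12.70 + 136 @ $14.50 = $3,165.80
Sale 2 (344) [LIFO — newest first]: 344 @ $11.10 = $3,818.40
Sale 3 (325) [LIFO — newest first]: 325 @ $5.85 = $1,901.25
Total COGS = $3,165.80 + $3,818.40 + $1,901.25 = $8,885.45
Ending inventory: 60 @ $14.50 + 147 @ $10.70 + 10 @ $11.10 + 151 @ $11.25 + 68 @ $5.85 = $4,650.45
Check: goods available $13,535.90 = COGS $8,885.45 + ending $4,650.45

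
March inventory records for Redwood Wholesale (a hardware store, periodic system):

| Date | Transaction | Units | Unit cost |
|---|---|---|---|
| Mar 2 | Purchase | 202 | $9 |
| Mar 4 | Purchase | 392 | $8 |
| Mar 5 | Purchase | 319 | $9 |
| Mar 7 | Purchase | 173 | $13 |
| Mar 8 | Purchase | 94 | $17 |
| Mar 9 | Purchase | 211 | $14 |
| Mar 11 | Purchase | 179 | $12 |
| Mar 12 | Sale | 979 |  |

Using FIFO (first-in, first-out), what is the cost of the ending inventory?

Ending inventory = $8,091

Mar 12, 979 sold [FIFO — oldest first]: 202 @ $9 + 392 @ $8 + 319 @ $9 + 66 @ $13 = $8,683
Ending inventory: 107 @ $13 + 94 @ $17 + 211 @ $14 + 179 @ $12 = $8,091
Check: goods available $16,774 = COGS $8,683 + ending $8,091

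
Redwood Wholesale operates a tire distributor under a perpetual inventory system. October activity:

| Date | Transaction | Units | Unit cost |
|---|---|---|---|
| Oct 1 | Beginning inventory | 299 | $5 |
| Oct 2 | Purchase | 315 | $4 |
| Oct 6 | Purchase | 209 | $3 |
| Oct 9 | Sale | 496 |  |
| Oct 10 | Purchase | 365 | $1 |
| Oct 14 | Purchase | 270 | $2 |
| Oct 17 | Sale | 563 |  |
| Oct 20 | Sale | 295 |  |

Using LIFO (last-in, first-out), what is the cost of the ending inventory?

Oct 9, 496 sold [LIFO — newest first]: 209 @ $3 + 287 @ $4 = $1,775
Oct 17, 563 sold [LIFO — newest first]: 270 @ $2 + 293 @ $1 = $833
Oct 20, 295 sold [LIFO — newest first]: 72 @ $1 + 28 @ $4 + 195 @ $5 = $1,159
Total COGS = $1,775 + $833 + $1,159 = $3,767
Ending inventory: 104 @ $5 = $520
Check: goods available $4,287 = COGS $3,767 + ending $520

Ending inventory = $520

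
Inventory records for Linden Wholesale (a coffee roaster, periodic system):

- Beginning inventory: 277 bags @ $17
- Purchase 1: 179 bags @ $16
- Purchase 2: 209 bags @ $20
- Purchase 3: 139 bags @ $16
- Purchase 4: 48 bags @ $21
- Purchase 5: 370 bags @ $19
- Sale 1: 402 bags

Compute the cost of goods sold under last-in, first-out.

Sale 1 (402) [LIFO — newest first]: 370 @ $19 + 32 @ $21 = $7,702
Ending inventory: 277 @ $17 + 179 @ $16 + 209 @ $20 + 139 @ $16 + 16 @ $21 = $14,313
Check: goods available $22,015 = COGS $7,702 + ending $14,313

COGS = $7,702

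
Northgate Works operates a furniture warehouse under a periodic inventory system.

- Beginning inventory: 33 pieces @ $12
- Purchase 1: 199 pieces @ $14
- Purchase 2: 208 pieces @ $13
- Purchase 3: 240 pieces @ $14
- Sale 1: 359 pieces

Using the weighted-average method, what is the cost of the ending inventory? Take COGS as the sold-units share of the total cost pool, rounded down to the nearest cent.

Sale 1, sell 359: 359/680 × $9,246.00 → $4,881.34
Ending inventory (cost pool remaining) = $4,364.66
Check: goods available $9,246.00 = COGS $4,881.34 + ending $4,364.66

Ending inventory = $4,364.66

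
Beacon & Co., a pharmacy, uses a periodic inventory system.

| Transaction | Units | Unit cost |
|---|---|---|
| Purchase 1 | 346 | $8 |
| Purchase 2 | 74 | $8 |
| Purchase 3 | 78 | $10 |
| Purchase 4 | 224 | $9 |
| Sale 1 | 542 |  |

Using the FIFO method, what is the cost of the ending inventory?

Sale 1 (542) [FIFO — oldest first]: 346 @ $8 + 74 @ $8 + 78 @ $10 + 44 @ $9 = $4,536
Ending inventory: 180 @ $9 = $1,620

Ending inventory = $1,620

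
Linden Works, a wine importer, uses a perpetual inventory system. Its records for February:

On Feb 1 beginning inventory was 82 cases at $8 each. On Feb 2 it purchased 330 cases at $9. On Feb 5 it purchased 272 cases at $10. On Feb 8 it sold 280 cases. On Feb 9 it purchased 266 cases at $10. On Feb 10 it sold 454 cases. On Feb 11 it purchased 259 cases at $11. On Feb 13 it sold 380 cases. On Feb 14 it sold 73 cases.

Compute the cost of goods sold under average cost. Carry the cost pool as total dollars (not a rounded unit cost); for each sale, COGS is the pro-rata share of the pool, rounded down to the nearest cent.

COGS = $11,627.36

After Feb 1: 82 on hand, pool $656.00 (≈ $8.0000 each)
After Feb 2: 412 on hand, pool $3,626.00 (≈ $8.8010 each)
After Feb 5: 684 on hand, pool $6,346.00 (≈ $9.2778 each)
Feb 8, sell 280: 280/684 × $6,346.00 → $2,597.77
After Feb 9: 670 on hand, pool $6,408.23 (≈ $9.5645 each)
Feb 10, sell 454: 454/670 × $6,408.23 → $4,342.29
After Feb 11: 475 on hand, pool $4,914.94 (≈ $10.3472 each)
Feb 13, sell 380: 380/475 × $4,914.94 → $3,931.95
Feb 14, sell 73: 73/95 × $982.99 → $755.35
Total COGS = $2,597.77 + $4,342.29 + $3,931.95 + $755.35 = $11,627.36
Ending inventory (cost pool remaining) = $227.64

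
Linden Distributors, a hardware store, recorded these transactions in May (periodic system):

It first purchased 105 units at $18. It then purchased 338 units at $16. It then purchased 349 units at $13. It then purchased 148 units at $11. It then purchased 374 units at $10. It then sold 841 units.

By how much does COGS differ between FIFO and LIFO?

FIFO COGS: 105 @ $18 + 338 @ $16 + 349 @ $13 + 49 @ $11 = $12,374
LIFO COGS: 374 @ $10 + 148 @ $11 + 319 @ $13 = $9,515
Difference = |$12,374 − $9,515| = $2,859

$2,859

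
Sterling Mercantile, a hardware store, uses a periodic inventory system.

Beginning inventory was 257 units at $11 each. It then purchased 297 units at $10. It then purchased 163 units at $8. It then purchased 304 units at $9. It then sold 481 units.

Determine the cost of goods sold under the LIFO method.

COGS = $4,180

Sale 1 (481) [LIFO — newest first]: 304 @ $9 + 163 @ $8 + 14 @ $10 = $4,180
Ending inventory: 257 @ $11 + 283 @ $10 = $5,657
Check: goods available $9,837 = COGS $4,180 + ending $5,657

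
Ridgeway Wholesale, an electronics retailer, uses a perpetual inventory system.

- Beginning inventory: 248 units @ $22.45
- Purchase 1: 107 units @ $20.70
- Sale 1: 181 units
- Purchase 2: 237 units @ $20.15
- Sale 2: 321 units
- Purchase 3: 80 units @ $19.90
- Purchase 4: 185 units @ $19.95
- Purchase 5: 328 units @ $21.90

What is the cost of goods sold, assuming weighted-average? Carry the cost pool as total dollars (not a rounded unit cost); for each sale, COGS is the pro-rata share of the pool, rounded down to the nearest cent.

After Beginning: 248 on hand, pool $5,567.60 (≈ $22.4500 each)
After Purchase 1: 355 on hand, pool $7,782.50 (≈ $21.9225 each)
Sale 1, sell 181: 181/355 × $7,782.50 → $3,967.97
After Purchase 2: 411 on hand, pool $8,590.08 (≈ $20.9004 each)
Sale 2, sell 321: 321/411 × $8,590.08 → $6,709.04
After Purchase 3: 170 on hand, pool $3,473.04 (≈ $20.4296 each)
After Purchase 4: 355 on hand, pool $7,163.79 (≈ $20.1797 each)
After Purchase 5: 683 on hand, pool $14,346.99 (≈ $21.0058 each)
Total COGS = $3,967.97 + $6,709.04 = $10,677.01
Ending inventory (cost pool remaining) = $14,346.99

COGS = $10,677.01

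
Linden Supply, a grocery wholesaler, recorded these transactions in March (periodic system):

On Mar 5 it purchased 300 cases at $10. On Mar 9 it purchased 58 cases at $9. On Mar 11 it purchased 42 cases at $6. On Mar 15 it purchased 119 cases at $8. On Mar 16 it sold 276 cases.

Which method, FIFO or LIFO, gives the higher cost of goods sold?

FIFO

FIFO COGS: 276 @ $10 = $2,760
LIFO COGS: 119 @ $8 + 42 @ $6 + 58 @ $9 + 57 @ $10 = $2,296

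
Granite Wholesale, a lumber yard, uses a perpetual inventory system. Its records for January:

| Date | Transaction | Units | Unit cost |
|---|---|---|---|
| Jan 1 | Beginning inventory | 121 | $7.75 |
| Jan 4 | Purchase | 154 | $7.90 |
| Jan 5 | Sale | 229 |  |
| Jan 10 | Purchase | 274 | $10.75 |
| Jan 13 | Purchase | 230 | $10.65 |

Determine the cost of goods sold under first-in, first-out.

Jan 5, 229 sold [FIFO — oldest first]: 121 @ $7.75 + 108 @ $7.90 = $1,790.95
Ending inventory: 46 @ $7.90 + 274 @ $10.75 + 230 @ $10.65 = $5,758.40

COGS = $1,790.95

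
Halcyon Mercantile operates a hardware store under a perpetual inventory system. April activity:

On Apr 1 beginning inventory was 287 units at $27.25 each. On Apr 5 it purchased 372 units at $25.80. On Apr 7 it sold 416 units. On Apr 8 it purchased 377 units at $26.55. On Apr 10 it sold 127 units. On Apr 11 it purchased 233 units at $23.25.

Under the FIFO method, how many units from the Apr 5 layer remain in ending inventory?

Apr 7, 416 sold [FIFO — oldest first]: 287 @ $27.25 + 129 @ $25.80 = $11,148.95
Apr 10, 127 sold [FIFO — oldest first]: 127 @ $25.80 = $3,276.60
Total COGS = $11,148.95 + $3,276.60 = $14,425.55
Ending inventory: 116 @ $25.80 + 377 @ $26.55 + 233 @ $23.25 = $18,419.40

116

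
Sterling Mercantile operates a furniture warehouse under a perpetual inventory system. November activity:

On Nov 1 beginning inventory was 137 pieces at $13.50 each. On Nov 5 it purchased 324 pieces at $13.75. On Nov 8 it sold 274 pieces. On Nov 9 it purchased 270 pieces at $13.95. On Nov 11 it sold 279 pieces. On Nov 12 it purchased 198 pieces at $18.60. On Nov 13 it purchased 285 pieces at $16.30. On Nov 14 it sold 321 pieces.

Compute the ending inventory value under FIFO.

Ending inventory = $5,668.50

Nov 8, 274 sold [FIFO — oldest first]: 137 @ $13.50 + 137 @ $13.75 = $3,733.25
Nov 11, 279 sold [FIFO — oldest first]: 187 @ $13.75 + 92 @ $13.95 = $3,854.65
Nov 14, 321 sold [FIFO — oldest first]: 178 @ $13.95 + 143 @ $18.60 = $5,142.90
Total COGS = $3,733.25 + $3,854.65 + $5,142.90 = $12,730.80
Ending inventory: 55 @ $18.60 + 285 @ $16.30 = $5,668.50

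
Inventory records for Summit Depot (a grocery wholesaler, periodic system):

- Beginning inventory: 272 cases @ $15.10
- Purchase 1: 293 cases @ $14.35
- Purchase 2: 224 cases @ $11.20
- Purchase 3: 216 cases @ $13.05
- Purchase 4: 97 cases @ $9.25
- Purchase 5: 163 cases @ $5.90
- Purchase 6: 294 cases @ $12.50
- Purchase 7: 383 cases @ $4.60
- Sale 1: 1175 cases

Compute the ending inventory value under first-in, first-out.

Sale 1 (1175) [FIFO — oldest first]: 272 @ $15.10 + 293 @ $14.35 + 224 @ $11.20 + 216 @ $13.05 + 97 @ $9.25 + 73 @ $5.90 = $14,967.30
Ending inventory: 90 @ $5.90 + 294 @ $12.50 + 383 @ $4.60 = $5,967.80

Ending inventory = $5,967.80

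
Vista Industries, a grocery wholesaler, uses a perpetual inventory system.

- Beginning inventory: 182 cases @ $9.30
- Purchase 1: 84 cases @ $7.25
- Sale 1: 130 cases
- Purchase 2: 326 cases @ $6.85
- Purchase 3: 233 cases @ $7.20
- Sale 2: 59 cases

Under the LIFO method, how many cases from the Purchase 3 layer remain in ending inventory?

174

Sale 1 (130) [LIFO — newest first]: 84 @ $7.25 + 46 @ $9.30 = $1,036.80
Sale 2 (59) [LIFO — newest first]: 59 @ $7.20 = $424.80
Total COGS = $1,036.80 + $424.80 = $1,461.60
Ending inventory: 136 @ $9.30 + 326 @ $6.85 + 174 @ $7.20 = $4,750.70
Check: goods available $6,212.30 = COGS $1,461.60 + ending $4,750.70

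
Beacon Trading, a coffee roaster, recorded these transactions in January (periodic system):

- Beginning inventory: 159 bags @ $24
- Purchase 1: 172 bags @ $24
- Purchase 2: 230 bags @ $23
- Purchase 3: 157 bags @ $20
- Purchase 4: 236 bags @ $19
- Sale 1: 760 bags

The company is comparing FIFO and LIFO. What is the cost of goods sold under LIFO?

FIFO COGS: 159 @ $24 + 172 @ $24 + 230 @ $23 + 157 @ $20 + 42 @ $19 = $17,172
LIFO COGS: 236 @ $19 + 157 @ $20 + 230 @ $23 + 137 @ $24 = $16,202

COGS = $16,202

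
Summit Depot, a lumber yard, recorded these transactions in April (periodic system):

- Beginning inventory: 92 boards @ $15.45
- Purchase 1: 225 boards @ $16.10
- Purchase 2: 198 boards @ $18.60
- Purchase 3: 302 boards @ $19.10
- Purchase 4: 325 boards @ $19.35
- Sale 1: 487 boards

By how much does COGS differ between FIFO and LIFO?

FIFO COGS: 92 @ $15.45 + 225 @ $16.10 + 170 @ $18.60 = $8,205.90
LIFO COGS: 325 @ $19.35 + 162 @ $19.10 = $9,382.95
Difference = |$8,205.90 − $9,382.95| = $1,177.05

$1,177.05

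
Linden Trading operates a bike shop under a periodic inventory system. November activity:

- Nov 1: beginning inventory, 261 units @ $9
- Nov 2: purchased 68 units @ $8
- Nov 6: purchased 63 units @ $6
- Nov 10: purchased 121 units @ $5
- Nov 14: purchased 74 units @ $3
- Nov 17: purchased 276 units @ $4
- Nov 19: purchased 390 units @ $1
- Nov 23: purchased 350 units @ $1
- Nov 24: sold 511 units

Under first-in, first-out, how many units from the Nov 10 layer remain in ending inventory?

Nov 24, 511 sold [FIFO — oldest first]: 261 @ $9 + 68 @ $8 + 63 @ $6 + 119 @ $5 = $3,866
Ending inventory: 2 @ $5 + 74 @ $3 + 276 @ $4 + 390 @ $1 + 350 @ $1 = $2,076

2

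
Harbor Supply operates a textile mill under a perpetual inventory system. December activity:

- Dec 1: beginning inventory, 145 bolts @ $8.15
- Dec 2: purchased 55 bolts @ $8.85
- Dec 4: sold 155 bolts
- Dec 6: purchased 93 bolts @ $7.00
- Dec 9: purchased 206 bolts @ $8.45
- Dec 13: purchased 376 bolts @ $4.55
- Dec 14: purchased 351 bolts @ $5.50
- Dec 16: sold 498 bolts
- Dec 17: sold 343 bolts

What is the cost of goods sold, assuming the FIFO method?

Dec 4, 155 sold [FIFO — oldest first]: 145 @ $8.15 + 10 @ $8.85 = $1,270.25
Dec 16, 498 sold [FIFO — oldest first]: 45 @ $8.85 + 93 @ $7.00 + 206 @ $8.45 + 154 @ $4.55 = $3,490.65
Dec 17, 343 sold [FIFO — oldest first]: 222 @ $4.55 + 121 @ $5.50 = $1,675.60
Total COGS = $1,270.25 + $3,490.65 + $1,675.60 = $6,436.50
Ending inventory: 230 @ $5.50 = $1,265.00

COGS = $6,436.50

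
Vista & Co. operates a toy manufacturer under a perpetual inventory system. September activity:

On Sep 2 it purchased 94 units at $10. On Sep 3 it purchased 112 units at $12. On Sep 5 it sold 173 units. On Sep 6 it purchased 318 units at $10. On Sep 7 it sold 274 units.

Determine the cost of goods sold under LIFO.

Sep 5, 173 sold [LIFO — newest first]: 112 @ $12 + 61 @ $10 = $1,954
Sep 7, 274 sold [LIFO — newest first]: 274 @ $10 = $2,740
Total COGS = $1,954 + $2,740 = $4,694
Ending inventory: 33 @ $10 + 44 @ $10 = $770

COGS = $4,694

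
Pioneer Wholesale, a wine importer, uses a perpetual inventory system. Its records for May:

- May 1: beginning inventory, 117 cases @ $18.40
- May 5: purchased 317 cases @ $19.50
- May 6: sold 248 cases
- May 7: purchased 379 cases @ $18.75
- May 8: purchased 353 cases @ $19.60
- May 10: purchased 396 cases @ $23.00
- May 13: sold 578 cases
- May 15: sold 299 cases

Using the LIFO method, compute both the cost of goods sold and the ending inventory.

COGS = $23,262.80; ending inventory = $8,204.55

May 6, 248 sold [LIFO — newest first]: 248 @ $19.50 = $4,836.00
May 13, 578 sold [LIFO — newest first]: 396 @ $23.00 + 182 @ $19.60 = $12,675.20
May 15, 299 sold [LIFO — newest first]: 171 @ $19.60 + 128 @ $18.75 = $5,751.60
Total COGS = $4,836.00 + $12,675.20 + $5,751.60 = $23,262.80
Ending inventory: 117 @ $18.40 + 69 @ $19.50 + 251 @ $18.75 = $8,204.55
Check: goods available $31,467.35 = COGS $23,262.80 + ending $8,204.55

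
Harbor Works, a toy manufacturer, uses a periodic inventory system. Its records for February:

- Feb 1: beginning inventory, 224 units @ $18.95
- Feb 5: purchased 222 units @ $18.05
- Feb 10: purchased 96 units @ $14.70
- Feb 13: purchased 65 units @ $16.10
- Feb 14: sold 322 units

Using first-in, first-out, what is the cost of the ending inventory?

Ending inventory = $4,695.90

Feb 14, 322 sold [FIFO — oldest first]: 224 @ $18.95 + 98 @ $18.05 = $6,013.70
Ending inventory: 124 @ $18.05 + 96 @ $14.70 + 65 @ $16.10 = $4,695.90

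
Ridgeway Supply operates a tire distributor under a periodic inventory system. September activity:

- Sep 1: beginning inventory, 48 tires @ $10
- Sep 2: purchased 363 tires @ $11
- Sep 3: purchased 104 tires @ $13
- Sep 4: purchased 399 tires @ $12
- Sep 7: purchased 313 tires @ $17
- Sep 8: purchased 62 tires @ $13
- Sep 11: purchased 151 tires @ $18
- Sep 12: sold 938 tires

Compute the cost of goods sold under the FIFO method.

COGS = $11,021

Sep 12, 938 sold [FIFO — oldest first]: 48 @ $10 + 363 @ $11 + 104 @ $13 + 399 @ $12 + 24 @ $17 = $11,021
Ending inventory: 289 @ $17 + 62 @ $13 + 151 @ $18 = $8,437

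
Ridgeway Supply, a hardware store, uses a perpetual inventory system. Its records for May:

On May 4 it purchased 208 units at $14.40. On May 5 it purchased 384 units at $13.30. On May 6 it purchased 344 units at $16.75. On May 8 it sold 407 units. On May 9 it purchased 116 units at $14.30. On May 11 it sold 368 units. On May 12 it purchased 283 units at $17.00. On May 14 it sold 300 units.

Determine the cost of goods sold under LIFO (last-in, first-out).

May 8, 407 sold [LIFO — newest first]: 344 @ $16.75 + 63 @ $13.30 = $6,599.90
May 11, 368 sold [LIFO — newest first]: 116 @ $14.30 + 252 @ $13.30 = $5,010.40
May 14, 300 sold [LIFO — newest first]: 283 @ $17.00 + 17 @ $13.30 = $5,037.10
Total COGS = $6,599.90 + $5,010.40 + $5,037.10 = $16,647.40
Ending inventory: 208 @ $14.40 + 52 @ $13.30 = $3,686.80
Check: goods available $20,334.20 = COGS $16,647.40 + ending $3,686.80

COGS = $16,647.40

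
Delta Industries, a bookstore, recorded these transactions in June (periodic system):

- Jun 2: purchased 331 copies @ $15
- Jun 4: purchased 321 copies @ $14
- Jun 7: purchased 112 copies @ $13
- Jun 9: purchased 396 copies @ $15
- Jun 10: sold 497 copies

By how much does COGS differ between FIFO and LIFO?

$36

FIFO COGS: 331 @ $15 + 166 @ $14 = $7,289
LIFO COGS: 396 @ $15 + 101 @ $13 = $7,253
Difference = |$7,289 − $7,253| = $36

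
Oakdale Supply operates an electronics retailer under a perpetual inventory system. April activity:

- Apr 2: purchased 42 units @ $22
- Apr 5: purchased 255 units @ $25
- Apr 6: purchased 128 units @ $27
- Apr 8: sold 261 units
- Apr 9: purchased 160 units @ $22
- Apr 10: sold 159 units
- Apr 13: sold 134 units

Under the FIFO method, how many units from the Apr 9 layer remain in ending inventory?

Apr 8, 261 sold [FIFO — oldest first]: 42 @ $22 + 219 @ $25 = $6,399
Apr 10, 159 sold [FIFO — oldest first]: 36 @ $25 + 123 @ $27 = $4,221
Apr 13, 134 sold [FIFO — oldest first]: 5 @ $27 + 129 @ $22 = $2,973
Total COGS = $6,399 + $4,221 + $2,973 = $13,593
Ending inventory: 31 @ $22 = $682
Check: goods available $14,275 = COGS $13,593 + ending $682

31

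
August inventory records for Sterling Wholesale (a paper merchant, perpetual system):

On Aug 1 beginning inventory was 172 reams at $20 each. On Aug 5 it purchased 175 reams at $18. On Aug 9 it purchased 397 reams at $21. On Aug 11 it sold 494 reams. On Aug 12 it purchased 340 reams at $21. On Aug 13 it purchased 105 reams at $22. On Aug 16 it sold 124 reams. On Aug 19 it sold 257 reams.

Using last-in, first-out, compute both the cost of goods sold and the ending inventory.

Aug 11, 494 sold [LIFO — newest first]: 397 @ $21 + 97 @ $18 = $10,083
Aug 16, 124 sold [LIFO — newest first]: 105 @ $22 + 19 @ $21 = $2,709
Aug 19, 257 sold [LIFO — newest first]: 257 @ $21 = $5,397
Total COGS = $10,083 + $2,709 + $5,397 = $18,189
Ending inventory: 172 @ $20 + 78 @ $18 + 64 @ $21 = $6,188

COGS = $18,189; ending inventory = $6,188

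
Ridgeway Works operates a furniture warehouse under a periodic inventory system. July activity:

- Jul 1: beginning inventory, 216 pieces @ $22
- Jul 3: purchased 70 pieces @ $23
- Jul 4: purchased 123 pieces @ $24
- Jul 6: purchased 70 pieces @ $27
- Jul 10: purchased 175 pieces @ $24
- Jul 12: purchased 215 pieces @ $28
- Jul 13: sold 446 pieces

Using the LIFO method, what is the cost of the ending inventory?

Jul 13, 446 sold [LIFO — newest first]: 215 @ $28 + 175 @ $24 + 56 @ $27 = $11,732
Ending inventory: 216 @ $22 + 70 @ $23 + 123 @ $24 + 14 @ $27 = $9,692

Ending inventory = $9,692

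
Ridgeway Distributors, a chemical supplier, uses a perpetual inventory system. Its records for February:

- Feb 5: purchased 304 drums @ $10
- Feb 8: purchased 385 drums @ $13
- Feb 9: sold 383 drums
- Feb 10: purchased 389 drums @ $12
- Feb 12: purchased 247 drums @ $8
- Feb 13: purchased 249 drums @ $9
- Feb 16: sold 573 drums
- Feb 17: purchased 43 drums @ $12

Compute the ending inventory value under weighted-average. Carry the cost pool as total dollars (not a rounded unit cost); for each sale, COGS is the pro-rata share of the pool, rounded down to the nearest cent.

Ending inventory = $6,980.34

After Feb 5: 304 on hand, pool $3,040.00 (≈ $10.0000 each)
After Feb 8: 689 on hand, pool $8,045.00 (≈ $11.6763 each)
Feb 9, sell 383: 383/689 × $8,045.00 → $4,472.03
After Feb 10: 695 on hand, pool $8,240.97 (≈ $11.8575 each)
After Feb 12: 942 on hand, pool $10,216.97 (≈ $10.8460 each)
After Feb 13: 1191 on hand, pool $12,457.97 (≈ $10.4601 each)
Feb 16, sell 573: 573/1191 × $12,457.97 → $5,993.63
After Feb 17: 661 on hand, pool $6,980.34 (≈ $10.5603 each)
Total COGS = $4,472.03 + $5,993.63 = $10,465.66
Ending inventory (cost pool remaining) = $6,980.34
Check: goods available $17,446.00 = COGS $10,465.66 + ending $6,980.34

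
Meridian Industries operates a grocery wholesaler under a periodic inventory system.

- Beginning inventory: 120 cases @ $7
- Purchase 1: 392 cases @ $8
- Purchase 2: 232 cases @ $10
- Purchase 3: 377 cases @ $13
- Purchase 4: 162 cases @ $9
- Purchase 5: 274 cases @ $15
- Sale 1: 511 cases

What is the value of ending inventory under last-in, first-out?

Sale 1 (511) [LIFO — newest first]: 274 @ $15 + 162 @ $9 + 75 @ $13 = $6,543
Ending inventory: 120 @ $7 + 392 @ $8 + 232 @ $10 + 302 @ $13 = $10,222

Ending inventory = $10,222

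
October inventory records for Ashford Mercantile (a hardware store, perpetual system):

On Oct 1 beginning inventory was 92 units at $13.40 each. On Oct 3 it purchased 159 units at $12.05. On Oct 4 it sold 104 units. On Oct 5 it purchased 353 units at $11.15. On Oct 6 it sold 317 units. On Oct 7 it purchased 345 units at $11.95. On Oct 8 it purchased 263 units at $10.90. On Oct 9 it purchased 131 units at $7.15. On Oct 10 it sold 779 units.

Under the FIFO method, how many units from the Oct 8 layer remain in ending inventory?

Oct 4, 104 sold [FIFO — oldest first]: 92 @ $13.40 + 12 @ $12.05 = $1,377.40
Oct 6, 317 sold [FIFO — oldest first]: 147 @ $12.05 + 170 @ $11.15 = $3,666.85
Oct 10, 779 sold [FIFO — oldest first]: 183 @ $11.15 + 345 @ $11.95 + 251 @ $10.90 = $8,899.10
Total COGS = $1,377.40 + $3,666.85 + $8,899.10 = $13,943.35
Ending inventory: 12 @ $10.90 + 131 @ $7.15 = $1,067.45

12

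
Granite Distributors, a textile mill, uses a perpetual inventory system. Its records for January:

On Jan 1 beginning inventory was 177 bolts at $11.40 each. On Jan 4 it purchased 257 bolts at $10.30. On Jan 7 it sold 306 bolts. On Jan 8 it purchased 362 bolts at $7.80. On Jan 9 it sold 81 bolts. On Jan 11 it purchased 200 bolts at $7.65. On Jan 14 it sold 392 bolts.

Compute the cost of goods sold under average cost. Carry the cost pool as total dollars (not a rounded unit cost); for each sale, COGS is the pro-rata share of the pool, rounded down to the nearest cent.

COGS = $7,224.33

After Jan 1: 177 on hand, pool $2,017.80 (≈ $11.4000 each)
After Jan 4: 434 on hand, pool $4,664.90 (≈ $10.7486 each)
Jan 7, sell 306: 306/434 × $4,664.90 → $3,289.07
After Jan 8: 490 on hand, pool $4,199.43 (≈ $8.5703 each)
Jan 9, sell 81: 81/490 × $4,199.43 → $694.19
After Jan 11: 609 on hand, pool $5,035.24 (≈ $8.2680 each)
Jan 14, sell 392: 392/609 × $5,035.24 → $3,241.07
Total COGS = $3,289.07 + $694.19 + $3,241.07 = $7,224.33
Ending inventory (cost pool remaining) = $1,794.17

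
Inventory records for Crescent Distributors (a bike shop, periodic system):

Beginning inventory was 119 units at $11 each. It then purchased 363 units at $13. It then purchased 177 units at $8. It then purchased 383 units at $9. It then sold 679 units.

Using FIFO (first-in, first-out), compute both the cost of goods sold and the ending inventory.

Sale 1 (679) [FIFO — oldest first]: 119 @ $11 + 363 @ $13 + 177 @ $8 + 20 @ $9 = $7,624
Ending inventory: 363 @ $9 = $3,267

COGS = $7,624; ending inventory = $3,267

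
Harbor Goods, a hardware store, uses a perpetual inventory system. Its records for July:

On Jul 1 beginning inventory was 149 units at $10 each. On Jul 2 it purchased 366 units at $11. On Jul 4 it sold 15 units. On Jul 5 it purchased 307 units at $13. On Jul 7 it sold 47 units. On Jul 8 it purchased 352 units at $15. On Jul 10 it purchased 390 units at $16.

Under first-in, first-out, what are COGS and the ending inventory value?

COGS = $620; ending inventory = $20,407

Jul 4, 15 sold [FIFO — oldest first]: 15 @ $10 = $150
Jul 7, 47 sold [FIFO — oldest first]: 47 @ $10 = $470
Total COGS = $150 + $470 = $620
Ending inventory: 87 @ $10 + 366 @ $11 + 307 @ $13 + 352 @ $15 + 390 @ $16 = $20,407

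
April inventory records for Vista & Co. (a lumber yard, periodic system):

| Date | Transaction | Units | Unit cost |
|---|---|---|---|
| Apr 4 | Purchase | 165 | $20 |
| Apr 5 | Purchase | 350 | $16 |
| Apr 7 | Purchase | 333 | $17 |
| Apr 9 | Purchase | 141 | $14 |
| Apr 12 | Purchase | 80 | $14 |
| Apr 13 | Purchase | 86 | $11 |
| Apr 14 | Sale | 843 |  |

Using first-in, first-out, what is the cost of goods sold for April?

Apr 14, 843 sold [FIFO — oldest first]: 165 @ $20 + 350 @ $16 + 328 @ $17 = $14,476
Ending inventory: 5 @ $17 + 141 @ $14 + 80 @ $14 + 86 @ $11 = $4,125
Check: goods available $18,601 = COGS $14,476 + ending $4,125

COGS = $14,476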